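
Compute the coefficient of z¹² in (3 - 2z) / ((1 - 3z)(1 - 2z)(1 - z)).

The denominator gives the recurrence a_n = 6a_(n−1) − 11a_(n−2) + 6a_(n−3) for n ≥ 3; the numerator fixes a_0 = 3, a_1 = 16, a_2 = 63.
Iterating: 3, 16, 63, 220, 723, 2296, 7143, 21940, 66843, 202576, 611823, 1843660, 5547363, so a_12 = 5547363.

5547363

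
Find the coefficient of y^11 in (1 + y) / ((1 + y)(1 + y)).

The denominator gives the recurrence a_n = −2a_(n−1) − a_(n−2) for n ≥ 3; the numerator fixes a_0 = 1, a_1 = -1, a_2 = 1.
Iterating: 1, -1, 1, -1, 1, -1, 1, -1, 1, -1, 1, -1, so a_11 = -1.

-1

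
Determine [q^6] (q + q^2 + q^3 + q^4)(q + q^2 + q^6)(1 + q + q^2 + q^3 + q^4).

8

(q + q^2 + q^3 + q^4) has coefficients 0,1,1,1,1 for degrees 0…4.
(q + q^2 + q^6) has coefficients 0,1,1,0,0,0,1 for degrees 0…6.
Finally multiplying by (1 + q + q^2 + q^3 + q^4), the product of all factors after the first has coefficients 0,1,2,2,2,2,2 for degrees 0…6.
[q^6] = 1·2 + 1·2 + 1·2 + 1·2 = 8.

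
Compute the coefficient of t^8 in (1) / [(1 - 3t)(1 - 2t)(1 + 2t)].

11605

The denominator gives the recurrence a_n = 3a_(n−1) + 4a_(n−2) − 12a_(n−3) for n ≥ 3; the numerator fixes a_0 = 1, a_1 = 3, a_2 = 13.
Iterating: 1, 3, 13, 39, 133, 399, 1261, 3783, 11605, so a_8 = 11605.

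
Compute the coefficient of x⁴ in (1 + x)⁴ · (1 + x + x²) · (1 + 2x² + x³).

(1 + x)⁴ has coefficients 1,4,6,4,1 for degrees 0…4.
(1 + x + x²) has coefficients 1,1,1,0,0 for degrees 0…4.
Finally multiplying by (1 + 2x² + x³), the product of all factors after the first has coefficients 1,1,3,3,3 for degrees 0…4.
[x⁴] = 1·3 + 4·3 + 6·3 + 4·1 + 1·1 = 38.

38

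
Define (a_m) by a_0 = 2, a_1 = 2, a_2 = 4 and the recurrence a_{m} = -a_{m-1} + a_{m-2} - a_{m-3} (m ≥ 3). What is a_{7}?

The ordinary generating function has denominator 1 + t - t^2 + t^3.
Iterating the recurrence: a_0,…,a_{7} = 2, 2, 4, -4, 6, -14, 24, -44.

-44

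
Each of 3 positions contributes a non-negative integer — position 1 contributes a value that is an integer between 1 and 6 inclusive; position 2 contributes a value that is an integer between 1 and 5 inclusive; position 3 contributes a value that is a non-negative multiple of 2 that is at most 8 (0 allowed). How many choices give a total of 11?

15

The generating function for the choices is (y + y^2 + y^3 + y^4 + y^5 + y^6)·(y + y^2 + y^3 + y^4 + y^5)·(1 + y^2 + y^4 + y^6 + y^8); the count is [y^11].
(y + y^2 + y^3 + y^4 + y^5 + y^6) has coefficients 0,1,1,1,1,1,1 for degrees 0…6.
(y + y^2 + y^3 + y^4 + y^5) has coefficients 0,1,1,1,1,1,0,0,0,0,0,0 for degrees 0…11.
Finally multiplying by (1 + y^2 + y^4 + y^6 + y^8), the product of all factors after the first has coefficients 0,1,1,2,2,3,2,3,2,3,2,2 for degrees 0…11.
[y^11] = 1·2 + 1·3 + 1·2 + 1·3 + 1·2 + 1·3 = 15.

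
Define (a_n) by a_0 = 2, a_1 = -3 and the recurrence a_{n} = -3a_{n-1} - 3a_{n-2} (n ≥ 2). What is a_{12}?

1458

The ordinary generating function has denominator 1 + 3z + 3z^2.
Iterating the recurrence: a_0,…,a_{12} = 2, -3, 3, 0, -9, 27, -54, 81, -81, 0, 243, -729, 1458.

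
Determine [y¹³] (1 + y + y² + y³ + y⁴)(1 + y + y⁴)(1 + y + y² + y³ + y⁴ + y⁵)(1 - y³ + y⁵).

6

(1 + y + y² + y³ + y⁴) has coefficients 1,1,1,1,1 for degrees 0…4.
(1 + y + y⁴) has coefficients 1,1,0,0,1,0,0,0,0,0,0,0,0,0 for degrees 0…13.
Multiplying by (1 + y + y² + y³ + y⁴ + y⁵) gives running coefficients 1,2,2,2,3,3,2,1,1,1,0,0,0,0 for degrees 0…13.
Finally multiplying by (1 - y³ + y⁵), the product of all factors after the first has coefficients 1,2,2,1,1,2,2,0,0,2,2,1,0,1 for degrees 0…13.
[y¹³] = 1·1 + 1·0 + 1·1 + 1·2 + 1·2 = 6.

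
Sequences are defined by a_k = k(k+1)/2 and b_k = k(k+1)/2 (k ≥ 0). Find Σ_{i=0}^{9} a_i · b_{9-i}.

792

The convolution is the t^9 coefficient of A(t)B(t).
Σ = 0·45 + 1·36 + 3·28 + 6·21 + 10·15 + 15·10 + 21·6 + 28·3 + 36·1 + 45·0 = 792.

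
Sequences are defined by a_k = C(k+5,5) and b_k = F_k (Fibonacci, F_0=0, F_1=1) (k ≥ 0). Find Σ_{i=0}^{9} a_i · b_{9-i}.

This is [x^9] in the product of the two ordinary generating functions.
Σ = 1·34 + 6·21 + 21·13 + 56·8 + 126·5 + 252·3 + 462·2 + 792·1 + 1287·1 + 2002·0 = 5270.

5270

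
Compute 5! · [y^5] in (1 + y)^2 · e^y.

31

The EGF product rule gives c_5 = Σ_{k_1+k_2=5} C(5; k_1,k_2) · ∏ g_i(k_i), where (1+y)^2 gives the falling factorial (2)_k; e^y gives (1)^k.
g_1(k) for k = 0…5: 1, 2, 2, 0, 0, 0.
g_2(k) for k = 0…5: 1, 1, 1, 1, 1, 1.
c_5 = Σ_k C(5,k)·g_1(k)·g_2(5−k) = 1·1·1 + 5·2·1 + 10·2·1 = 1 + 10 + 20 = 31.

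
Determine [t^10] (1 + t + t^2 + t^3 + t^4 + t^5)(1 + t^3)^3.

4

(1 + t + t^2 + t^3 + t^4 + t^5) has coefficients 1,1,1,1,1,1 for degrees 0…5.
(1 + t^3)^3 has coefficients 1,0,0,3,0,0,3,0,0,1,0 for degrees 0…10.
[t^10] = 1·0 + 1·1 + 1·0 + 1·0 + 1·3 + 1·0 = 4.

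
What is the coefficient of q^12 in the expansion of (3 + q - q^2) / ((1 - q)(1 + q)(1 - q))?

The denominator gives the recurrence a_n = a_(n−1) + a_(n−2) − a_(n−3) for n ≥ 3; the numerator fixes a_0 = 3, a_1 = 4, a_2 = 6.
Iterating: 3, 4, 6, 7, 9, 10, 12, 13, 15, 16, 18, 19, 21, so a_12 = 21.

21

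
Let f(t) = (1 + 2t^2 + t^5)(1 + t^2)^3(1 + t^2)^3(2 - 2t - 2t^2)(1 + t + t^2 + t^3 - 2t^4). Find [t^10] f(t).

(1 + 2t^2 + t^5) has coefficients 1,0,2,0,0,1 for degrees 0…5.
(1 + t^2)^3 has coefficients 1,0,3,0,3,0,1,0,0,0,0 for degrees 0…10.
Multiplying by (1 + t^2)^3 gives running coefficients 1,0,6,0,15,0,20,0,15,0,6 for degrees 0…10.
Multiplying by (2 - 2t - 2t^2) gives running coefficients 2,-2,10,-12,18,-30,10,-40,-10,-30,-18 for degrees 0…10.
Finally multiplying by (1 + t + t^2 + t^3 - 2t^4), the product of all factors after the first has coefficients 2,0,10,-2,10,-10,-34,-18,-106,-10,-118 for degrees 0…10.
[t^10] = 1·(-118) + 2·(-106) + 1·(-10) = -340.

-340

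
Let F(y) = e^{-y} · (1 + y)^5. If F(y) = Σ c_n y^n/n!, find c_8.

The EGF product rule gives c_8 = Σ_{k_1+k_2=8} C(8; k_1,k_2) · ∏ g_i(k_i), where e^{-y} gives (-1)^k; (1+y)^5 gives the falling factorial (5)_k.
g_1(k) for k = 0…8: 1, -1, 1, -1, 1, -1, 1, -1, 1.
g_2(k) for k = 0…8: 1, 5, 20, 60, 120, 120, 0, 0, 0.
c_8 = Σ_k C(8,k)·g_1(k)·g_2(8−k) = 56·(-1)·120 + 70·1·120 + 56·(-1)·60 + 28·1·20 + 8·(-1)·5 + 1·1·1 = −6720 + 8400 − 3360 + 560 − 40 + 1 = -1159.

-1159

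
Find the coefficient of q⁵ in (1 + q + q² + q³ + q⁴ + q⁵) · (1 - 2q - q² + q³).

(1 + q + q² + q³ + q⁴ + q⁵) has coefficients 1,1,1,1,1,1 for degrees 0…5.
(1 - 2q - q² + q³) has coefficients 1,-2,-1,1,0,0 for degrees 0…5.
[q⁵] = 1·0 + 1·0 + 1·1 + 1·(-1) + 1·(-2) + 1·1 = -1.

-1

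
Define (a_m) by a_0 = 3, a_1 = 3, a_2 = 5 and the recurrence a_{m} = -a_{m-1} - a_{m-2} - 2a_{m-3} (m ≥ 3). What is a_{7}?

The ordinary generating function has denominator 1 + t + t^2 + 2t^3.
Iterating the recurrence: a_0,…,a_{7} = 3, 3, 5, -14, 3, 1, 24, -31.

-31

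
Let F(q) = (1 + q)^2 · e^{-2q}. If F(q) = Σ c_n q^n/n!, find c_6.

The EGF product rule gives c_6 = Σ_{k_1+k_2=6} C(6; k_1,k_2) · ∏ g_i(k_i), where (1+q)^2 gives the falling factorial (2)_k; e^{-2q} gives (-2)^k.
g_1(k) for k = 0…6: 1, 2, 2, 0, 0, 0, 0.
g_2(k) for k = 0…6: 1, -2, 4, -8, 16, -32, 64.
c_6 = Σ_k C(6,k)·g_1(k)·g_2(6−k) = 1·1·64 + 6·2·(-32) + 15·2·16 = 64 − 384 + 480 = 160.

160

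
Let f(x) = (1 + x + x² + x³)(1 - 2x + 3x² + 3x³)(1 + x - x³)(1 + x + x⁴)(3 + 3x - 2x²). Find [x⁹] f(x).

(1 + x + x² + x³) has coefficients 1,1,1,1 for degrees 0…3.
(1 - 2x + 3x² + 3x³) has coefficients 1,-2,3,3,0,0,0,0,0,0 for degrees 0…9.
Multiplying by (1 + x - x³) gives running coefficients 1,-1,1,5,5,-3,-3,0,0,0 for degrees 0…9.
Multiplying by (1 + x + x⁴) gives running coefficients 1,0,0,6,11,1,-5,2,5,-3 for degrees 0…9.
Finally multiplying by (3 + 3x - 2x²), the product of all factors after the first has coefficients 3,3,-2,18,51,24,-34,-11,31,2 for degrees 0…9.
[x⁹] = 1·2 + 1·31 + 1·(-11) + 1·(-34) = -12.

-12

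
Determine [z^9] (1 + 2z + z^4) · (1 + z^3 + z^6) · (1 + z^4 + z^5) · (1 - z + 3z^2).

11

(1 + 2z + z^4) has coefficients 1,2,0,0,1 for degrees 0…4.
(1 + z^3 + z^6) has coefficients 1,0,0,1,0,0,1,0,0,0 for degrees 0…9.
Multiplying by (1 + z^4 + z^5) gives running coefficients 1,0,0,1,1,1,1,1,1,0 for degrees 0…9.
Finally multiplying by (1 - z + 3z^2), the product of all factors after the first has coefficients 1,-1,3,1,0,3,3,3,3,2 for degrees 0…9.
[z^9] = 1·2 + 2·3 + 1·3 = 11.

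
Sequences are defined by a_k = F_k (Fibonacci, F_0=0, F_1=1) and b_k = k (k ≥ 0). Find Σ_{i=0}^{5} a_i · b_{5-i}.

Write out a_i and b_{5-i} for i = 0,…,5 and sum the products.
Σ = 0·5 + 1·4 + 1·3 + 2·2 + 3·1 + 5·0 = 14.

14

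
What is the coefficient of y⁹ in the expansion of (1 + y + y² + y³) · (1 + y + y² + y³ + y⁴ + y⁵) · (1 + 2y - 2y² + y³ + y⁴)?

(1 + y + y² + y³) has coefficients 1,1,1,1 for degrees 0…3.
(1 + y + y² + y³ + y⁴ + y⁵) has coefficients 1,1,1,1,1,1,0,0,0,0 for degrees 0…9.
Finally multiplying by (1 + 2y - 2y² + y³ + y⁴), the product of all factors after the first has coefficients 1,3,1,2,3,3,2,0,2,1 for degrees 0…9.
[y⁹] = 1·1 + 1·2 + 1·0 + 1·2 = 5.

5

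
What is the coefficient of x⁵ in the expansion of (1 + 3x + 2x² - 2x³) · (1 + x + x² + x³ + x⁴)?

3

(1 + 3x + 2x² - 2x³) has coefficients 1,3,2,-2 for degrees 0…3.
(1 + x + x² + x³ + x⁴) has coefficients 1,1,1,1,1,0 for degrees 0…5.
[x⁵] = 1·0 + 3·1 + 2·1 − 2·1 = 3.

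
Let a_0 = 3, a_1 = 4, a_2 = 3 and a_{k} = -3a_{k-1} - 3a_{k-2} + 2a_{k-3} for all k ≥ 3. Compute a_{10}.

The ordinary generating function has denominator 1 + 3t + 3t^2 - 2t^3.
Iterating the recurrence: a_0,…,a_{10} = 3, 4, 3, -15, 44, -81, 81, 88, -669, 1905, -3532.

-3532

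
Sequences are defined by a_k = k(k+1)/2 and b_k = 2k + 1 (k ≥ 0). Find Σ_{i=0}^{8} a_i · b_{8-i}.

540

This is [x^8] in the product of the two ordinary generating functions.
Σ = 0·17 + 1·15 + 3·13 + 6·11 + 10·9 + 15·7 + 21·5 + 28·3 + 36·1 = 540.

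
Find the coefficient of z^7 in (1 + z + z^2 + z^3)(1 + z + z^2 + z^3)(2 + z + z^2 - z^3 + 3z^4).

(1 + z + z^2 + z^3) has coefficients 1,1,1,1 for degrees 0…3.
(1 + z + z^2 + z^3) has coefficients 1,1,1,1,0,0,0,0 for degrees 0…7.
Finally multiplying by (2 + z + z^2 - z^3 + 3z^4), the product of all factors after the first has coefficients 2,3,4,3,4,3,2,3 for degrees 0…7.
[z^7] = 1·3 + 1·2 + 1·3 + 1·4 = 12.

12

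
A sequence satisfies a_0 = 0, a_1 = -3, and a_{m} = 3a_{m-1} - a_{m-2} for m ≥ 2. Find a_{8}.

-2961

The ordinary generating function has denominator 1 - 3y + y^2.
Iterating the recurrence: a_0,…,a_{8} = 0, -3, -9, -24, -63, -165, -432, -1131, -2961.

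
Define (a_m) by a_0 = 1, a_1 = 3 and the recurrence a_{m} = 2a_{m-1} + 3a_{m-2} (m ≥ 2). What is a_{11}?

The ordinary generating function has denominator 1 - 2q - 3q^2.
Iterating the recurrence: a_0,…,a_{11} = 1, 3, 9, 27, 81, 243, 729, 2187, 6561, 19683, 59049, 177147.

177147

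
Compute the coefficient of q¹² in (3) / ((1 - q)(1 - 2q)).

24573

Partial fractions give a closed form: a_n = (-3)·1^n + (6)·2^n.
At n = 12: a_12 = 24573.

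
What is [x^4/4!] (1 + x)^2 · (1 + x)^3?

The EGF product rule gives c_4 = Σ_{k_1+k_2=4} C(4; k_1,k_2) · ∏ g_i(k_i), where (1+x)^2 gives the falling factorial (2)_k; (1+x)^3 gives the falling factorial (3)_k.
g_1(k) for k = 0…4: 1, 2, 2, 0, 0.
g_2(k) for k = 0…4: 1, 3, 6, 6, 0.
c_4 = Σ_k C(4,k)·g_1(k)·g_2(4−k) = 4·2·6 + 6·2·6 = 48 + 72 = 120.

120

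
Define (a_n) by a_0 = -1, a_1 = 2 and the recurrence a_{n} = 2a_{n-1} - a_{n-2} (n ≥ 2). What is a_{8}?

23

The ordinary generating function has denominator 1 - 2y + y^2.
Iterating the recurrence: a_0,…,a_{8} = -1, 2, 5, 8, 11, 14, 17, 20, 23.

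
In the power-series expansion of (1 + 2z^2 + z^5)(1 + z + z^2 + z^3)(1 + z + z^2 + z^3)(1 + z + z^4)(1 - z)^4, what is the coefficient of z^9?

-2

(1 + 2z^2 + z^5) has coefficients 1,0,2,0,0,1 for degrees 0…5.
(1 + z + z^2 + z^3) has coefficients 1,1,1,1,0,0,0,0,0,0 for degrees 0…9.
Multiplying by (1 + z + z^2 + z^3) gives running coefficients 1,2,3,4,3,2,1,0,0,0 for degrees 0…9.
Multiplying by (1 + z + z^4) gives running coefficients 1,3,5,7,8,7,6,5,3,2 for degrees 0…9.
Finally multiplying by (1 - z)^4, the product of all factors after the first has coefficients 1,-1,-1,1,-1,0,3,-2,-1,3 for degrees 0…9.
[z^9] = 1·3 + 2·(-2) + 1·(-1) = -2.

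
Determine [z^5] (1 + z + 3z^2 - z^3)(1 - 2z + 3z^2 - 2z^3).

-9

(1 + z + 3z^2 - z^3) has coefficients 1,1,3,-1 for degrees 0…3.
(1 - 2z + 3z^2 - 2z^3) has coefficients 1,-2,3,-2,0,0 for degrees 0…5.
[z^5] = 1·0 + 1·0 + 3·(-2) − 1·3 = -9.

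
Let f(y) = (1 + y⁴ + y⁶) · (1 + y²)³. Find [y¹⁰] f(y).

(1 + y⁴ + y⁶) has coefficients 1,0,0,0,1,0,1 for degrees 0…6.
(1 + y²)³ has coefficients 1,0,3,0,3,0,1,0,0,0,0 for degrees 0…10.
[y¹⁰] = 1·0 + 1·1 + 1·3 = 4.

4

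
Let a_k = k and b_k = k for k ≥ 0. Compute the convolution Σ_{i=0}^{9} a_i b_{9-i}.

120

This is [x^9] in the product of the two ordinary generating functions.
Σ = 0·9 + 1·8 + 2·7 + 3·6 + 4·5 + 5·4 + 6·3 + 7·2 + 8·1 + 9·0 = 120.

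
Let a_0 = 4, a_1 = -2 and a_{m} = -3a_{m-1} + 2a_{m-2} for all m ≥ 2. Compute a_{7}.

The ordinary generating function has denominator 1 + 3t - 2t^2.
Iterating the recurrence: a_0,…,a_{7} = 4, -2, 14, -46, 166, -590, 2102, -7486.

-7486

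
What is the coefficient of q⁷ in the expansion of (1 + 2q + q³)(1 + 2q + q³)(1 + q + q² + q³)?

5

(1 + 2q + q³) has coefficients 1,2,0,1 for degrees 0…3.
(1 + 2q + q³) has coefficients 1,2,0,1,0,0,0,0 for degrees 0…7.
Finally multiplying by (1 + q + q² + q³), the product of all factors after the first has coefficients 1,3,3,4,3,1,1,0 for degrees 0…7.
[q⁷] = 1·0 + 2·1 + 1·3 = 5.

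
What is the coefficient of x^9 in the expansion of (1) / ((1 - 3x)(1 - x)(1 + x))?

22143

Partial fractions give a closed form: a_n = (9/8)·3^n + (-1/4)·1^n + (1/8)·(-1)^n.
At n = 9: a_9 = 22143.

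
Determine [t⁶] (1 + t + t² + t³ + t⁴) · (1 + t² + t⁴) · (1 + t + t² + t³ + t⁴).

(1 + t + t² + t³ + t⁴) has coefficients 1,1,1,1,1 for degrees 0…4.
(1 + t² + t⁴) has coefficients 1,0,1,0,1,0,0 for degrees 0…6.
Finally multiplying by (1 + t + t² + t³ + t⁴), the product of all factors after the first has coefficients 1,1,2,2,3,2,2 for degrees 0…6.
[t⁶] = 1·2 + 1·2 + 1·3 + 1·2 + 1·2 = 11.

11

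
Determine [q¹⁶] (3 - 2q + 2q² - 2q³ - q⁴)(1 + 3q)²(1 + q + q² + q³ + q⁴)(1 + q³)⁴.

-165

(3 - 2q + 2q² - 2q³ - q⁴) has coefficients 3,-2,2,-2,-1 for degrees 0…4.
(1 + 3q)² has coefficients 1,6,9,0,0,0,0,0,0,0,0,0,0,0,0,0,0 for degrees 0…16.
Multiplying by (1 + q + q² + q³ + q⁴) gives running coefficients 1,7,16,16,16,15,9,0,0,0,0,0,0,0,0,0,0 for degrees 0…16.
Finally multiplying by (1 + q³)⁴, the product of all factors after the first has coefficients 1,7,16,20,44,79,79,106,156,136,124,154,119,71,76,52,16 for degrees 0…16.
[q¹⁶] = 3·16 − 2·52 + 2·76 − 2·71 − 1·119 = -165.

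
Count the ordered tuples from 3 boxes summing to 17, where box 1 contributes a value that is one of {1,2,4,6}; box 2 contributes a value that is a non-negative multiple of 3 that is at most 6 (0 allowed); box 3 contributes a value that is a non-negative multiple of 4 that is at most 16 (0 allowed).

3

The generating function for the choices is (z + z² + z⁴ + z⁶)·(1 + z³ + z⁶)·(1 + z⁴ + z⁸ + z¹² + z¹⁶); the count is [z¹⁷].
(z + z² + z⁴ + z⁶) has coefficients 0,1,1,0,1,0,1 for degrees 0…6.
(1 + z³ + z⁶) has coefficients 1,0,0,1,0,0,1,0,0,0,0,0,0,0,0,0,0,0 for degrees 0…17.
Finally multiplying by (1 + z⁴ + z⁸ + z¹² + z¹⁶), the product of all factors after the first has coefficients 1,0,0,1,1,0,1,1,1,0,1,1,1,0,1,1,1,0 for degrees 0…17.
[z¹⁷] = 1·1 + 1·1 + 1·0 + 1·1 = 3.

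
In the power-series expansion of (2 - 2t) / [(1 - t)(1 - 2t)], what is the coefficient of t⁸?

512

Partial fractions give a closed form: a_n = (2)·2^n.
At n = 8: a_8 = 512.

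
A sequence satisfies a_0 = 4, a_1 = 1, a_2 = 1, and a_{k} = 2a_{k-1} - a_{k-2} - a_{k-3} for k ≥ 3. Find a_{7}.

The ordinary generating function has denominator 1 - 2t + t^2 + t^3.
Iterating the recurrence: a_0,…,a_{7} = 4, 1, 1, -3, -8, -14, -17, -12.

-12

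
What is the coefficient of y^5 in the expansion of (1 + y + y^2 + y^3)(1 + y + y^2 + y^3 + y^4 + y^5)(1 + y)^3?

(1 + y + y^2 + y^3) has coefficients 1,1,1,1 for degrees 0…3.
(1 + y + y^2 + y^3 + y^4 + y^5) has coefficients 1,1,1,1,1,1 for degrees 0…5.
Finally multiplying by (1 + y)^3, the product of all factors after the first has coefficients 1,4,7,8,8,8 for degrees 0…5.
[y^5] = 1·8 + 1·8 + 1·8 + 1·7 = 31.

31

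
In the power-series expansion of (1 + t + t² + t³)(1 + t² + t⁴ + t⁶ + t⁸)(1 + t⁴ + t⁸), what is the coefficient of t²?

2

(1 + t + t² + t³) has coefficients 1,1,1 for degrees 0…2.
(1 + t² + t⁴ + t⁶ + t⁸) has coefficients 1,0,1 for degrees 0…2.
Finally multiplying by (1 + t⁴ + t⁸), the product of all factors after the first has coefficients 1,0,1 for degrees 0…2.
[t²] = 1·1 + 1·0 + 1·1 = 2.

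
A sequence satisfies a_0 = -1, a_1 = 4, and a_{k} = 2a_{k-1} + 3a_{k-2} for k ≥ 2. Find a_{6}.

The ordinary generating function has denominator 1 - 2x - 3x^2.
Iterating the recurrence: a_0,…,a_{6} = -1, 4, 5, 22, 59, 184, 545.

545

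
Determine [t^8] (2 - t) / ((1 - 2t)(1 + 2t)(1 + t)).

767

Partial fractions give a closed form: a_n = (1/2)·2^n + (5/2)·(-2)^n + (-1)·(-1)^n.
At n = 8: a_8 = 767.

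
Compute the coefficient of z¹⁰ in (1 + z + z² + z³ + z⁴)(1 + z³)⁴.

10

(1 + z + z² + z³ + z⁴) has coefficients 1,1,1,1,1 for degrees 0…4.
(1 + z³)⁴ has coefficients 1,0,0,4,0,0,6,0,0,4,0 for degrees 0…10.
[z¹⁰] = 1·0 + 1·4 + 1·0 + 1·0 + 1·6 = 10.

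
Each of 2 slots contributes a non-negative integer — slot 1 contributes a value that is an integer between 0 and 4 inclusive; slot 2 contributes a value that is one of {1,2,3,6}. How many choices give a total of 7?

2

The generating function for the choices is (1 + x + x² + x³ + x⁴)·(x + x² + x³ + x⁶); the count is [x⁷].
(1 + x + x² + x³ + x⁴) has coefficients 1,1,1,1,1 for degrees 0…4.
(x + x² + x³ + x⁶) has coefficients 0,1,1,1,0,0,1,0 for degrees 0…7.
[x⁷] = 1·0 + 1·1 + 1·0 + 1·0 + 1·1 = 2.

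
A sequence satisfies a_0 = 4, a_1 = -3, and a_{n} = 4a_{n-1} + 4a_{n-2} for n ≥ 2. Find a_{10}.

The ordinary generating function has denominator 1 - 4x - 4x^2.
Iterating the recurrence: a_0,…,a_{10} = 4, -3, 4, 4, 32, 144, 704, 3392, 16384, 79104, 381952.

381952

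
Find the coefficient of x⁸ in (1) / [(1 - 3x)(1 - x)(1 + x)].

7381

Partial fractions give a closed form: a_n = (9/8)·3^n + (-1/4)·1^n + (1/8)·(-1)^n.
At n = 8: a_8 = 7381.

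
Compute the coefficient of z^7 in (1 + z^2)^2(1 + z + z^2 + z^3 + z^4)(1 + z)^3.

23

(1 + z^2)^2 has coefficients 1,0,2,0,1 for degrees 0…4.
(1 + z + z^2 + z^3 + z^4) has coefficients 1,1,1,1,1,0,0,0 for degrees 0…7.
Finally multiplying by (1 + z)^3, the product of all factors after the first has coefficients 1,4,7,8,8,7,4,1 for degrees 0…7.
[z^7] = 1·1 + 2·7 + 1·8 = 23.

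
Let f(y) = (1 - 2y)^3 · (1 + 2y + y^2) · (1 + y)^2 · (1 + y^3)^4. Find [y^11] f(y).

-60

(1 - 2y)^3 has coefficients 1,-6,12,-8 for degrees 0…3.
(1 + 2y + y^2) has coefficients 1,2,1,0,0,0,0,0,0,0,0,0 for degrees 0…11.
Multiplying by (1 + y)^2 gives running coefficients 1,4,6,4,1,0,0,0,0,0,0,0 for degrees 0…11.
Finally multiplying by (1 + y^3)^4, the product of all factors after the first has coefficients 1,4,6,8,17,24,22,28,36,28,22,24 for degrees 0…11.
[y^11] = 1·24 − 6·22 + 12·28 − 8·36 = -60.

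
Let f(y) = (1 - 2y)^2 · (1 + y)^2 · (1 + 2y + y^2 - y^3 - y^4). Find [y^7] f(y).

(1 - 2y)^2 has coefficients 1,-4,4 for degrees 0…2.
(1 + y)^2 has coefficients 1,2,1,0,0,0,0,0 for degrees 0…7.
Finally multiplying by (1 + 2y + y^2 - y^3 - y^4), the product of all factors after the first has coefficients 1,4,6,3,-2,-3,-1,0 for degrees 0…7.
[y^7] = 1·0 − 4·(-1) + 4·(-3) = -8.

-8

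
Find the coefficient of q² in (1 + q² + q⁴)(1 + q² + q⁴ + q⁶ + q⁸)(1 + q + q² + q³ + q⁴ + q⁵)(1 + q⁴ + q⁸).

3

(1 + q² + q⁴) has coefficients 1,0,1 for degrees 0…2.
(1 + q² + q⁴ + q⁶ + q⁸) has coefficients 1,0,1 for degrees 0…2.
Multiplying by (1 + q + q² + q³ + q⁴ + q⁵) gives running coefficients 1,1,2 for degrees 0…2.
Finally multiplying by (1 + q⁴ + q⁸), the product of all factors after the first has coefficients 1,1,2 for degrees 0…2.
[q²] = 1·2 + 1·1 = 3.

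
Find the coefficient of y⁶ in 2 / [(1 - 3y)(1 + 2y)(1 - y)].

Partial fractions give a closed form: a_n = (9/5)·3^n + (8/15)·(-2)^n + (-1/3)·1^n.
At n = 6: a_6 = 1346.

1346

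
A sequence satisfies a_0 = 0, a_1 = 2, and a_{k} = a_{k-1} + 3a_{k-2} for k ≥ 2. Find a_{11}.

5366

The ordinary generating function has denominator 1 - y - 3y^2.
Iterating the recurrence: a_0,…,a_{11} = 0, 2, 2, 8, 14, 38, 80, 194, 434, 1016, 2318, 5366.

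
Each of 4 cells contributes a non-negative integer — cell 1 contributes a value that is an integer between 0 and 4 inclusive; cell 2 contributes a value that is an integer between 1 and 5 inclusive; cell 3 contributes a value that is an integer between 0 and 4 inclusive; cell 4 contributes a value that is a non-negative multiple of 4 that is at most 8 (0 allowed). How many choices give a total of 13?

The generating function for the choices is (1 + y + y² + y³ + y⁴)·(y + y² + y³ + y⁴ + y⁵)·(1 + y + y² + y³ + y⁴)·(1 + y⁴ + y⁸); the count is [y¹³].
(1 + y + y² + y³ + y⁴) has coefficients 1,1,1,1,1 for degrees 0…4.
(y + y² + y³ + y⁴ + y⁵) has coefficients 0,1,1,1,1,1,0,0,0,0,0,0,0,0 for degrees 0…13.
Multiplying by (1 + y + y² + y³ + y⁴) gives running coefficients 0,1,2,3,4,5,4,3,2,1,0,0,0,0 for degrees 0…13.
Finally multiplying by (1 + y⁴ + y⁸), the product of all factors after the first has coefficients 0,1,2,3,4,6,6,6,6,7,6,6,6,6 for degrees 0…13.
[y¹³] = 1·6 + 1·6 + 1·6 + 1·6 + 1·7 = 31.

31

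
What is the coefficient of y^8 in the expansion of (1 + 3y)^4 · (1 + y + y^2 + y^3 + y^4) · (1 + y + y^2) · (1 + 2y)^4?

(1 + 3y)^4 has coefficients 1,12,54,108,81 for degrees 0…4.
(1 + y + y^2 + y^3 + y^4) has coefficients 1,1,1,1,1,0,0,0,0 for degrees 0…8.
Multiplying by (1 + y + y^2) gives running coefficients 1,2,3,3,3,2,1,0,0 for degrees 0…8.
Finally multiplying by (1 + 2y)^4, the product of all factors after the first has coefficients 1,10,43,107,179,226,233,200,136 for degrees 0…8.
[y^8] = 1·136 + 12·200 + 54·233 + 108·226 + 81·179 = 54025.

54025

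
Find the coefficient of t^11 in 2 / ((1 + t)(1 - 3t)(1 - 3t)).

3255076

The denominator gives the recurrence a_n = 5a_(n−1) − 3a_(n−2) − 9a_(n−3) for n ≥ 3; the numerator fixes a_0 = 2, a_1 = 10, a_2 = 44.
Iterating: 2, 10, 44, 172, 638, 2278, 7928, 27064, 91034, 302626, 996452, 3255076, so a_11 = 3255076.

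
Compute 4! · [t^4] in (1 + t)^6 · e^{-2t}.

The EGF product rule gives c_4 = Σ_{k_1+k_2=4} C(4; k_1,k_2) · ∏ g_i(k_i), where (1+t)^6 gives the falling factorial (6)_k; e^{-2t} gives (-2)^k.
g_1(k) for k = 0…4: 1, 6, 30, 120, 360.
g_2(k) for k = 0…4: 1, -2, 4, -8, 16.
c_4 = Σ_k C(4,k)·g_1(k)·g_2(4−k) = 1·1·16 + 4·6·(-8) + 6·30·4 + 4·120·(-2) + 1·360·1 = 16 − 192 + 720 − 960 + 360 = -56.

-56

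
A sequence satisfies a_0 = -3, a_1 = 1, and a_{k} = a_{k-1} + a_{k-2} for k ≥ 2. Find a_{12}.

-123

The ordinary generating function has denominator 1 - x - x^2.
Iterating the recurrence: a_0,…,a_{12} = -3, 1, -2, -1, -3, -4, -7, -11, -18, -29, -47, -76, -123.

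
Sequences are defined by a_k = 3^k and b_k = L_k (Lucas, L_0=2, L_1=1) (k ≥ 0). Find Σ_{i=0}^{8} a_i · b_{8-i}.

19628

The convolution is the x^8 coefficient of A(x)B(x).
Σ = 1·47 + 3·29 + 9·18 + 27·11 + 81·7 + 243·4 + 729·3 + 2187·1 + 6561·2 = 19628.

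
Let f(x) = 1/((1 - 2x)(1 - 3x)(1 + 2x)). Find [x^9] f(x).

Partial fractions give a closed form: a_n = (-1)·2^n + (9/5)·3^n + (1/5)·(-2)^n.
At n = 9: a_9 = 34815.

34815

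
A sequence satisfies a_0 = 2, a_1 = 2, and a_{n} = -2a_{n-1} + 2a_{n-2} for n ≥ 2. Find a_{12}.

The ordinary generating function has denominator 1 + 2z - 2z^2.
Iterating the recurrence: a_0,…,a_{12} = 2, 2, 0, 4, -8, 24, -64, 176, -480, 1312, -3584, 9792, -26752.

-26752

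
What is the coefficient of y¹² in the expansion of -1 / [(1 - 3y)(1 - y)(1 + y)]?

-597871

Partial fractions give a closed form: a_n = (-9/8)·3^n + (1/4)·1^n + (-1/8)·(-1)^n.
At n = 12: a_12 = -597871.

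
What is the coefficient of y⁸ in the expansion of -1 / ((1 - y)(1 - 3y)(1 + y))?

-7381

Partial fractions give a closed form: a_n = (1/4)·1^n + (-9/8)·3^n + (-1/8)·(-1)^n.
At n = 8: a_8 = -7381.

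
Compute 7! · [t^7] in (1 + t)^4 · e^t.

The EGF product rule gives c_7 = Σ_{k_1+k_2=7} C(7; k_1,k_2) · ∏ g_i(k_i), where (1+t)^4 gives the falling factorial (4)_k; e^t gives (1)^k.
g_1(k) for k = 0…7: 1, 4, 12, 24, 24, 0, 0, 0.
g_2(k) for k = 0…7: 1, 1, 1, 1, 1, 1, 1, 1.
c_7 = Σ_k C(7,k)·g_1(k)·g_2(7−k) = 1·1·1 + 7·4·1 + 21·12·1 + 35·24·1 + 35·24·1 = 1 + 28 + 252 + 840 + 840 = 1961.

1961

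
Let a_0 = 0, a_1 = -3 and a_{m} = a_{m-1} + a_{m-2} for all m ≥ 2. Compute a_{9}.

-102

The ordinary generating function has denominator 1 - t - t^2.
Iterating the recurrence: a_0,…,a_{9} = 0, -3, -3, -6, -9, -15, -24, -39, -63, -102.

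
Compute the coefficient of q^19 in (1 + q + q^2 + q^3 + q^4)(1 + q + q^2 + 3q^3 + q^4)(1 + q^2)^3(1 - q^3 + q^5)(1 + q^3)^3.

113

(1 + q + q^2 + q^3 + q^4) has coefficients 1,1,1,1,1 for degrees 0…4.
(1 + q + q^2 + 3q^3 + q^4) has coefficients 1,1,1,3,1,0,0,0,0,0,0,0,0,0,0,0,0,0,0,0 for degrees 0…19.
Multiplying by (1 + q^2)^3 gives running coefficients 1,1,4,6,7,12,7,10,4,3,1,0,0,0,0,0,0,0,0,0 for degrees 0…19.
Multiplying by (1 - q^3 + q^5) gives running coefficients 1,1,4,5,6,9,2,7,-2,3,3,3,7,3,3,1,0,0,0,0 for degrees 0…19.
Finally multiplying by (1 + q^3)^3, the product of all factors after the first has coefficients 1,1,4,8,9,21,20,28,37,25,43,28,27,39,15,33,25,16,27,12 for degrees 0…19.
[q^19] = 1·12 + 1·27 + 1·16 + 1·25 + 1·33 = 113.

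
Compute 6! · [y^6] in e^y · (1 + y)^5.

The EGF product rule gives c_6 = Σ_{k_1+k_2=6} C(6; k_1,k_2) · ∏ g_i(k_i), where e^y gives (1)^k; (1+y)^5 gives the falling factorial (5)_k.
g_1(k) for k = 0…6: 1, 1, 1, 1, 1, 1, 1.
g_2(k) for k = 0…6: 1, 5, 20, 60, 120, 120, 0.
c_6 = Σ_k C(6,k)·g_1(k)·g_2(6−k) = 6·1·120 + 15·1·120 + 20·1·60 + 15·1·20 + 6·1·5 + 1·1·1 = 720 + 1800 + 1200 + 300 + 30 + 1 = 4051.

4051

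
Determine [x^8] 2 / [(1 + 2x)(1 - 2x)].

512

Partial fractions give a closed form: a_n = (1)·(-2)^n + (1)·2^n.
At n = 8: a_8 = 512.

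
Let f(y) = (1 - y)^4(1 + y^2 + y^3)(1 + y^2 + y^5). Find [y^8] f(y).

(1 - y)^4 has coefficients 1,-4,6,-4,1 for degrees 0…4.
(1 + y^2 + y^3) has coefficients 1,0,1,1,0,0,0,0,0 for degrees 0…8.
Finally multiplying by (1 + y^2 + y^5), the product of all factors after the first has coefficients 1,0,2,1,1,2,0,1,1 for degrees 0…8.
[y^8] = 1·1 − 4·1 + 6·0 − 4·2 + 1·1 = -10.

-10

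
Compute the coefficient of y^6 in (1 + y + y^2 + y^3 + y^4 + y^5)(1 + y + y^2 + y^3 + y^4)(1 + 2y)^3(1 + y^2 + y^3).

261

(1 + y + y^2 + y^3 + y^4 + y^5) has coefficients 1,1,1,1,1,1 for degrees 0…5.
(1 + y + y^2 + y^3 + y^4) has coefficients 1,1,1,1,1,0,0 for degrees 0…6.
Multiplying by (1 + 2y)^3 gives running coefficients 1,7,19,27,27,26,20 for degrees 0…6.
Finally multiplying by (1 + y^2 + y^3), the product of all factors after the first has coefficients 1,7,20,35,53,72,74 for degrees 0…6.
[y^6] = 1·74 + 1·72 + 1·53 + 1·35 + 1·20 + 1·7 = 261.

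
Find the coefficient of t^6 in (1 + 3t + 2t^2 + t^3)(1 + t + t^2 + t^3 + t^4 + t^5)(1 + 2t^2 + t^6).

(1 + 3t + 2t^2 + t^3) has coefficients 1,3,2,1 for degrees 0…3.
(1 + t + t^2 + t^3 + t^4 + t^5) has coefficients 1,1,1,1,1,1,0 for degrees 0…6.
Finally multiplying by (1 + 2t^2 + t^6), the product of all factors after the first has coefficients 1,1,3,3,3,3,3 for degrees 0…6.
[t^6] = 1·3 + 3·3 + 2·3 + 1·3 = 21.

21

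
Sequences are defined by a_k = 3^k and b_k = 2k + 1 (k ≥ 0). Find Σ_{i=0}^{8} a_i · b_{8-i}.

Write out a_i and b_{8-i} for i = 0,…,8 and sum the products.
Σ = 1·17 + 3·15 + 9·13 + 27·11 + 81·9 + 243·7 + 729·5 + 2187·3 + 6561·1 = 19673.

19673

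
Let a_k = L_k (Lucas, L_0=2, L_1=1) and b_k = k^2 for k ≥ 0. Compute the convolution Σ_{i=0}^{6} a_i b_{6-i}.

220

This is [x^6] in the product of the two ordinary generating functions.
Σ = 2·36 + 1·25 + 3·16 + 4·9 + 7·4 + 11·1 + 18·0 = 220.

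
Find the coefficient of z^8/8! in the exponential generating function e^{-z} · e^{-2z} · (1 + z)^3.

-5103

The EGF product rule gives c_8 = Σ_{k_1+k_2+k_3=8} C(8; k_1,k_2,k_3) · ∏ g_i(k_i), where e^{-z} gives (-1)^k; e^{-2z} gives (-2)^k; (1+z)^3 gives the falling factorial (3)_k.
g_1(k) for k = 0…8: 1, -1, 1, -1, 1, -1, 1, -1, 1.
g_2(k) for k = 0…8: 1, -2, 4, -8, 16, -32, 64, -128, 256.
g_3(k) for k = 0…8: 1, 3, 6, 6, 0, 0, 0, 0, 0.
First combine the last two factors: h(k) = Σ_j C(k,j)·g_2(j)·g_3(k−j) for k = 0…8: 1, 1, -2, -2, 16, -32, -32, 544, -2816.
c_8 = Σ_k C(8,k)·g_1(k)·h(8−k) = 1·1·(-2816) + 8·(-1)·544 + 28·1·(-32) + 56·(-1)·(-32) + 70·1·16 + 56·(-1)·(-2) + 28·1·(-2) + 8·(-1)·1 + 1·1·1 = −2816 − 4352 − 896 + 1792 + 1120 + 112 − 56 − 8 + 1 = -5103.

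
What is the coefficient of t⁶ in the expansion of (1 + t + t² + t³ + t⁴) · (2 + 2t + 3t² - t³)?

(1 + t + t² + t³ + t⁴) has coefficients 1,1,1,1,1 for degrees 0…4.
(2 + 2t + 3t² - t³) has coefficients 2,2,3,-1,0,0,0 for degrees 0…6.
[t⁶] = 1·0 + 1·0 + 1·0 + 1·(-1) + 1·3 = 2.

2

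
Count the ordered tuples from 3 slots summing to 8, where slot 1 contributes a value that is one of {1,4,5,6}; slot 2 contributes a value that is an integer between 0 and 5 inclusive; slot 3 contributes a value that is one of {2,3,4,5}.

10

The generating function for the choices is (y + y⁴ + y⁵ + y⁶)·(1 + y + y² + y³ + y⁴ + y⁵)·(y² + y³ + y⁴ + y⁵); the count is [y⁸].
(y + y⁴ + y⁵ + y⁶) has coefficients 0,1,0,0,1,1,1 for degrees 0…6.
(1 + y + y² + y³ + y⁴ + y⁵) has coefficients 1,1,1,1,1,1,0,0,0 for degrees 0…8.
Finally multiplying by (y² + y³ + y⁴ + y⁵), the product of all factors after the first has coefficients 0,0,1,2,3,4,4,4,3 for degrees 0…8.
[y⁸] = 1·4 + 1·3 + 1·2 + 1·1 = 10.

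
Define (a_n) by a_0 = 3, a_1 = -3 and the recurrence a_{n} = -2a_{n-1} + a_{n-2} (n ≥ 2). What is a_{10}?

10089

The ordinary generating function has denominator 1 + 2y - y^2.
Iterating the recurrence: a_0,…,a_{10} = 3, -3, 9, -21, 51, -123, 297, -717, 1731, -4179, 10089.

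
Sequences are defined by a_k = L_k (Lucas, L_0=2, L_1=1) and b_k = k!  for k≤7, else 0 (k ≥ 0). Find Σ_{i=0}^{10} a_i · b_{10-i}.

27419

This is [x^10] in the product of the two ordinary generating functions.
Σ = 2·0 + 1·0 + 3·0 + 4·5040 + 7·720 + 11·120 + 18·24 + 29·6 + 47·2 + 76·1 + 123·1 = 27419.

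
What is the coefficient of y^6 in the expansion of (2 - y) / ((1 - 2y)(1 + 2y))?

128

Partial fractions give a closed form: a_n = (3/4)·2^n + (5/4)·(-2)^n.
At n = 6: a_6 = 128.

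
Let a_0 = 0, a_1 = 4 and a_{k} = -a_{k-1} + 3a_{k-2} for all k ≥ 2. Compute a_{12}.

The ordinary generating function has denominator 1 + t - 3t^2.
Iterating the recurrence: a_0,…,a_{12} = 0, 4, -4, 16, -28, 76, -160, 388, -868, 2032, -4636, 10732, -24640.

-24640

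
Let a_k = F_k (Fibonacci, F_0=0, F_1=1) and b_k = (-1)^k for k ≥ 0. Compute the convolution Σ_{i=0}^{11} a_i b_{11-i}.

Write out a_i and b_{11-i} for i = 0,…,11 and sum the products.
Σ = 0·(-1) + 1·1 + 1·(-1) + 2·1 + 3·(-1) + 5·1 + 8·(-1) + 13·1 + 21·(-1) + 34·1 + 55·(-1) + 89·1 = 56.

56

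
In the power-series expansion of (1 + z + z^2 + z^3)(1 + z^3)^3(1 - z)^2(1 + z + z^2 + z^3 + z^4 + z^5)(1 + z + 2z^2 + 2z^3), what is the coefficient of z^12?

(1 + z + z^2 + z^3) has coefficients 1,1,1,1 for degrees 0…3.
(1 + z^3)^3 has coefficients 1,0,0,3,0,0,3,0,0,1,0,0,0 for degrees 0…12.
Multiplying by (1 - z)^2 gives running coefficients 1,-2,1,3,-6,3,3,-6,3,1,-2,1,0 for degrees 0…12.
Multiplying by (1 + z + z^2 + z^3 + z^4 + z^5) gives running coefficients 1,-1,0,3,-3,0,2,-2,0,-2,2,0,-3 for degrees 0…12.
Finally multiplying by (1 + z + 2z^2 + 2z^3), the product of all factors after the first has coefficients 1,0,1,3,-2,3,2,-6,2,-2,-4,-2,-3 for degrees 0…12.
[z^12] = 1·(-3) + 1·(-2) + 1·(-4) + 1·(-2) = -11.

-11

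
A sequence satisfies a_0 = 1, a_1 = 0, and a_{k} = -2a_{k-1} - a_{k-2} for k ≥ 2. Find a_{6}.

-5

The ordinary generating function has denominator 1 + 2z + z^2.
Iterating the recurrence: a_0,…,a_{6} = 1, 0, -1, 2, -3, 4, -5.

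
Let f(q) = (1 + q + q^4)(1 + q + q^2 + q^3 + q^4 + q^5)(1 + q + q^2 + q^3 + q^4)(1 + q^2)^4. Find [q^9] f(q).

(1 + q + q^4) has coefficients 1,1,0,0,1 for degrees 0…4.
(1 + q + q^2 + q^3 + q^4 + q^5) has coefficients 1,1,1,1,1,1,0,0,0,0 for degrees 0…9.
Multiplying by (1 + q + q^2 + q^3 + q^4) gives running coefficients 1,2,3,4,5,5,4,3,2,1 for degrees 0…9.
Finally multiplying by (1 + q^2)^4, the product of all factors after the first has coefficients 1,2,7,12,23,33,46,55,61,61 for degrees 0…9.
[q^9] = 1·61 + 1·61 + 1·33 = 155.

155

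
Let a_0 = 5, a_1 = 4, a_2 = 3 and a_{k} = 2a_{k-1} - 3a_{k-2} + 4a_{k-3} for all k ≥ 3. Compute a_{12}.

1483

The ordinary generating function has denominator 1 - 2y + 3y^2 - 4y^3.
Iterating the recurrence: a_0,…,a_{12} = 5, 4, 3, 14, 35, 40, 31, 82, 231, 340, 315, 534, 1483.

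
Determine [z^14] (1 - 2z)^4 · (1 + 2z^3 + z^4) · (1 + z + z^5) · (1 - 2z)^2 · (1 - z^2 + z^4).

(1 - 2z)^4 has coefficients 1,-8,24,-32,16 for degrees 0…4.
(1 + 2z^3 + z^4) has coefficients 1,0,0,2,1,0,0,0,0,0,0,0,0,0,0 for degrees 0…14.
Multiplying by (1 + z + z^5) gives running coefficients 1,1,0,2,3,2,0,0,2,1,0,0,0,0,0 for degrees 0…14.
Multiplying by (1 - 2z)^2 gives running coefficients 1,-3,0,6,-5,-2,4,8,2,-7,4,4,0,0,0 for degrees 0…14.
Finally multiplying by (1 - z^2 + z^4), the product of all factors after the first has coefficients 1,-3,-1,9,-4,-11,9,16,-7,-17,6,19,-2,-11,4 for degrees 0…14.
[z^14] = 1·4 − 8·(-11) + 24·(-2) − 32·19 + 16·6 = -468.

-468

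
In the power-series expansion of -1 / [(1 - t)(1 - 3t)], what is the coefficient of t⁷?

-3280

Partial fractions give a closed form: a_n = (1/2)·1^n + (-3/2)·3^n.
At n = 7: a_7 = -3280.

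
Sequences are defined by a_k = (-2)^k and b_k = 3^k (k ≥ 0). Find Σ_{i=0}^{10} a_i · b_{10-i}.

This is [x^10] in the product of the two ordinary generating functions.
Σ = 1·59049 − 2·19683 + 4·6561 − 8·2187 + 16·729 − 32·243 + 64·81 − 128·27 + 256·9 − 512·3 + 1024·1 = 35839.

35839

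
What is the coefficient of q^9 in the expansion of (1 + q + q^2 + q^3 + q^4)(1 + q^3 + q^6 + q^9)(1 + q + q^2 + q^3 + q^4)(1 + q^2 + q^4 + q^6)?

29

(1 + q + q^2 + q^3 + q^4) has coefficients 1,1,1,1,1 for degrees 0…4.
(1 + q^3 + q^6 + q^9) has coefficients 1,0,0,1,0,0,1,0,0,1 for degrees 0…9.
Multiplying by (1 + q + q^2 + q^3 + q^4) gives running coefficients 1,1,1,2,2,1,2,2,1,2 for degrees 0…9.
Finally multiplying by (1 + q^2 + q^4 + q^6), the product of all factors after the first has coefficients 1,1,2,3,4,4,6,6,6,7 for degrees 0…9.
[q^9] = 1·7 + 1·6 + 1·6 + 1·6 + 1·4 = 29.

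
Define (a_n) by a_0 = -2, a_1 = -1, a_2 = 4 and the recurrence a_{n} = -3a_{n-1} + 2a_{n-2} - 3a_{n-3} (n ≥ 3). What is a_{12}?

1367363

The ordinary generating function has denominator 1 + 3y - 2y^2 + 3y^3.
Iterating the recurrence: a_0,…,a_{12} = -2, -1, 4, -8, 35, -133, 493, -1850, 6935, -25984, 97372, -364889, 1367363.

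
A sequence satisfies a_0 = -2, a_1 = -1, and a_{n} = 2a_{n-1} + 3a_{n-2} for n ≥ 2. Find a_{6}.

-548

The ordinary generating function has denominator 1 - 2z - 3z^2.
Iterating the recurrence: a_0,…,a_{6} = -2, -1, -8, -19, -62, -181, -548.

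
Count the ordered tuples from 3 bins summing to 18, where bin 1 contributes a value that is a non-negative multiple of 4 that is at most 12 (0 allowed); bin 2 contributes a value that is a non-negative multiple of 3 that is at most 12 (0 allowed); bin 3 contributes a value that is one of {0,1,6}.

The generating function for the choices is (1 + z^4 + z^8 + z^12)·(1 + z^3 + z^6 + z^9 + z^12)·(1 + z + z^6); the count is [z^18].
(1 + z^4 + z^8 + z^12) has coefficients 1,0,0,0,1,0,0,0,1,0,0,0,1 for degrees 0…12.
(1 + z^3 + z^6 + z^9 + z^12) has coefficients 1,0,0,1,0,0,1,0,0,1,0,0,1,0,0,0,0,0,0 for degrees 0…18.
Finally multiplying by (1 + z + z^6), the product of all factors after the first has coefficients 1,1,0,1,1,0,2,1,0,2,1,0,2,1,0,1,0,0,1 for degrees 0…18.
[z^18] = 1·1 + 1·0 + 1·1 + 1·2 = 4.

4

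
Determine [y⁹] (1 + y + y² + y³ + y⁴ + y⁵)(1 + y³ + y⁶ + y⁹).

2

(1 + y + y² + y³ + y⁴ + y⁵) has coefficients 1,1,1,1,1,1 for degrees 0…5.
(1 + y³ + y⁶ + y⁹) has coefficients 1,0,0,1,0,0,1,0,0,1 for degrees 0…9.
[y⁹] = 1·1 + 1·0 + 1·0 + 1·1 + 1·0 + 1·0 = 2.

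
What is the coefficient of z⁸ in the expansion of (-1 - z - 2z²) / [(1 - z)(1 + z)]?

-3

The denominator gives the recurrence a_n = a_(n−2) for n ≥ 3; the numerator fixes a_0 = -1, a_1 = -1, a_2 = -3.
Iterating: -1, -1, -3, -1, -3, -1, -3, -1, -3, so a_8 = -3.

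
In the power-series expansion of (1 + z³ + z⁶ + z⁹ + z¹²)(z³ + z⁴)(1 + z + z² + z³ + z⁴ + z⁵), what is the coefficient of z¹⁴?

4

(1 + z³ + z⁶ + z⁹ + z¹²) has coefficients 1,0,0,1,0,0,1,0,0,1,0,0,1 for degrees 0…12.
(z³ + z⁴) has coefficients 0,0,0,1,1,0,0,0,0,0,0,0,0,0,0 for degrees 0…14.
Finally multiplying by (1 + z + z² + z³ + z⁴ + z⁵), the product of all factors after the first has coefficients 0,0,0,1,2,2,2,2,2,1,0,0,0,0,0 for degrees 0…14.
[z¹⁴] = 1·0 + 1·0 + 1·2 + 1·2 + 1·0 = 4.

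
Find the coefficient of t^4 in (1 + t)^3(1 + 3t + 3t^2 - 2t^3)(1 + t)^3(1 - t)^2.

-18

(1 + t)^3 has coefficients 1,3,3,1 for degrees 0…3.
(1 + 3t + 3t^2 - 2t^3) has coefficients 1,3,3,-2,0 for degrees 0…4.
Multiplying by (1 + t)^3 gives running coefficients 1,6,15,17,6 for degrees 0…4.
Finally multiplying by (1 - t)^2, the product of all factors after the first has coefficients 1,4,4,-7,-13 for degrees 0…4.
[t^4] = 1·(-13) + 3·(-7) + 3·4 + 1·4 = -18.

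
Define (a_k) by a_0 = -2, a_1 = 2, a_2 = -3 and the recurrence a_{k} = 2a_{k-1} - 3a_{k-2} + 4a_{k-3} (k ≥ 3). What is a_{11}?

The ordinary generating function has denominator 1 - 2q + 3q^2 - 4q^3.
Iterating the recurrence: a_0,…,a_{11} = -2, 2, -3, -20, -23, 2, -7, -112, -195, -82, -27, -588.

-588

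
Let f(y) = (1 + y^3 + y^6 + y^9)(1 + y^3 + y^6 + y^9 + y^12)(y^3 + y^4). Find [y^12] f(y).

(1 + y^3 + y^6 + y^9) has coefficients 1,0,0,1,0,0,1,0,0,1 for degrees 0…9.
(1 + y^3 + y^6 + y^9 + y^12) has coefficients 1,0,0,1,0,0,1,0,0,1,0,0,1 for degrees 0…12.
Finally multiplying by (y^3 + y^4), the product of all factors after the first has coefficients 0,0,0,1,1,0,1,1,0,1,1,0,1 for degrees 0…12.
[y^12] = 1·1 + 1·1 + 1·1 + 1·1 = 4.

4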